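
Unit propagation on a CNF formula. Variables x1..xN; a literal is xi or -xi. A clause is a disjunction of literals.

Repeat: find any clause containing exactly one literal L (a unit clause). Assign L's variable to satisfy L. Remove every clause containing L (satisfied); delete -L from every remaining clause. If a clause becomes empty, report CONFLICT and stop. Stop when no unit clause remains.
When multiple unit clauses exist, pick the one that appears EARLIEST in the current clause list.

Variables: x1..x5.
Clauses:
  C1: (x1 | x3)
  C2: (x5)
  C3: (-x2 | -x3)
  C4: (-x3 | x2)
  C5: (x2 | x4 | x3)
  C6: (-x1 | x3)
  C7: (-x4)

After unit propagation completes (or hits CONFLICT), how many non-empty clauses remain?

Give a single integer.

unit clause [5] forces x5=T; simplify:
  satisfied 1 clause(s); 6 remain; assigned so far: [5]
unit clause [-4] forces x4=F; simplify:
  drop 4 from [2, 4, 3] -> [2, 3]
  satisfied 1 clause(s); 5 remain; assigned so far: [4, 5]

Answer: 5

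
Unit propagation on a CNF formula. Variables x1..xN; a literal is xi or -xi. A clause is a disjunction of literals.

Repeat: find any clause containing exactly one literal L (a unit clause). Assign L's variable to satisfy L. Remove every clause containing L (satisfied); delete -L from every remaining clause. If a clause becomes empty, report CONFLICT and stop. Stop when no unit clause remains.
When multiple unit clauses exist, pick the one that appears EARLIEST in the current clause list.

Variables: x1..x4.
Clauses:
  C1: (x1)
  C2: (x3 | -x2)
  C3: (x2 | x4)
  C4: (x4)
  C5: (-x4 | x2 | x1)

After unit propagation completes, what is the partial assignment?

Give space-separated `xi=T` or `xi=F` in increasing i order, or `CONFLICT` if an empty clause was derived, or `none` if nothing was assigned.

Answer: x1=T x4=T

Derivation:
unit clause [1] forces x1=T; simplify:
  satisfied 2 clause(s); 3 remain; assigned so far: [1]
unit clause [4] forces x4=T; simplify:
  satisfied 2 clause(s); 1 remain; assigned so far: [1, 4]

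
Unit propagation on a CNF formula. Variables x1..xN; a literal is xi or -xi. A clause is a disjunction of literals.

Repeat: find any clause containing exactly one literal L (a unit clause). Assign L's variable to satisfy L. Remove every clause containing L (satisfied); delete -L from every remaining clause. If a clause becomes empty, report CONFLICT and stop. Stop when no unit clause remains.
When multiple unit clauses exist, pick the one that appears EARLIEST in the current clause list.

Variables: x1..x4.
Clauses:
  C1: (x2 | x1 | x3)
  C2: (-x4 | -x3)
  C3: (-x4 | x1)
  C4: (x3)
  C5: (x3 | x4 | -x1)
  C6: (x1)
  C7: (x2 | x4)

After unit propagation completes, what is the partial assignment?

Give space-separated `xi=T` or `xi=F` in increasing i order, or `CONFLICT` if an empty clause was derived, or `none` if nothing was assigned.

unit clause [3] forces x3=T; simplify:
  drop -3 from [-4, -3] -> [-4]
  satisfied 3 clause(s); 4 remain; assigned so far: [3]
unit clause [-4] forces x4=F; simplify:
  drop 4 from [2, 4] -> [2]
  satisfied 2 clause(s); 2 remain; assigned so far: [3, 4]
unit clause [1] forces x1=T; simplify:
  satisfied 1 clause(s); 1 remain; assigned so far: [1, 3, 4]
unit clause [2] forces x2=T; simplify:
  satisfied 1 clause(s); 0 remain; assigned so far: [1, 2, 3, 4]

Answer: x1=T x2=T x3=T x4=F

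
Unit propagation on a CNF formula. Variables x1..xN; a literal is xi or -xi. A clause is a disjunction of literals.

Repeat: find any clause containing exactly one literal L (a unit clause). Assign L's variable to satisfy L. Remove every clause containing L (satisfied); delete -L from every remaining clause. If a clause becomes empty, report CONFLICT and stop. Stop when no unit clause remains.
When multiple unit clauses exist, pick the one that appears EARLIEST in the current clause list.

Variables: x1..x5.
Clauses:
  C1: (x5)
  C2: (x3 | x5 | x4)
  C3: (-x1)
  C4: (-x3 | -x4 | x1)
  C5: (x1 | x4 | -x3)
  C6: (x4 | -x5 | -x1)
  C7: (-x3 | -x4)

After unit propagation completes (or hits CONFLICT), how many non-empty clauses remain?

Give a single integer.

Answer: 3

Derivation:
unit clause [5] forces x5=T; simplify:
  drop -5 from [4, -5, -1] -> [4, -1]
  satisfied 2 clause(s); 5 remain; assigned so far: [5]
unit clause [-1] forces x1=F; simplify:
  drop 1 from [-3, -4, 1] -> [-3, -4]
  drop 1 from [1, 4, -3] -> [4, -3]
  satisfied 2 clause(s); 3 remain; assigned so far: [1, 5]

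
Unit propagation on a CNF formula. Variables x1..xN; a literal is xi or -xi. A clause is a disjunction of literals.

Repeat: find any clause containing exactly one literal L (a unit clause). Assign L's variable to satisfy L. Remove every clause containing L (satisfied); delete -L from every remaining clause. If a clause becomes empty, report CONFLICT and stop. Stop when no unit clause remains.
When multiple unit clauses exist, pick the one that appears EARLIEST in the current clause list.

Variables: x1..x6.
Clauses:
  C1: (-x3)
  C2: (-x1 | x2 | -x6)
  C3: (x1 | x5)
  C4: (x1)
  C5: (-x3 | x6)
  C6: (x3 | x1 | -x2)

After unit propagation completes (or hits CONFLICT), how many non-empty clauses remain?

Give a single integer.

unit clause [-3] forces x3=F; simplify:
  drop 3 from [3, 1, -2] -> [1, -2]
  satisfied 2 clause(s); 4 remain; assigned so far: [3]
unit clause [1] forces x1=T; simplify:
  drop -1 from [-1, 2, -6] -> [2, -6]
  satisfied 3 clause(s); 1 remain; assigned so far: [1, 3]

Answer: 1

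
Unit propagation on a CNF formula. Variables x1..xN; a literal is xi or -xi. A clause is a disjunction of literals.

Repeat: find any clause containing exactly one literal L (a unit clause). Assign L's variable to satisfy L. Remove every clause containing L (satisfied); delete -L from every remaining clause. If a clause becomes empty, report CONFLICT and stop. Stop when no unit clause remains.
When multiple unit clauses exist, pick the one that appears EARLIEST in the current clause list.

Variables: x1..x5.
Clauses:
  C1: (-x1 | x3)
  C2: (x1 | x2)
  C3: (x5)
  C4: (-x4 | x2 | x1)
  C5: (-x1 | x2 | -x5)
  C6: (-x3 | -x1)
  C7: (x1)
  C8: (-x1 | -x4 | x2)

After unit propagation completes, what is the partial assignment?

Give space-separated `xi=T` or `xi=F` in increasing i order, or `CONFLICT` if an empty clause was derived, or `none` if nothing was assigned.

Answer: CONFLICT

Derivation:
unit clause [5] forces x5=T; simplify:
  drop -5 from [-1, 2, -5] -> [-1, 2]
  satisfied 1 clause(s); 7 remain; assigned so far: [5]
unit clause [1] forces x1=T; simplify:
  drop -1 from [-1, 3] -> [3]
  drop -1 from [-1, 2] -> [2]
  drop -1 from [-3, -1] -> [-3]
  drop -1 from [-1, -4, 2] -> [-4, 2]
  satisfied 3 clause(s); 4 remain; assigned so far: [1, 5]
unit clause [3] forces x3=T; simplify:
  drop -3 from [-3] -> [] (empty!)
  satisfied 1 clause(s); 3 remain; assigned so far: [1, 3, 5]
CONFLICT (empty clause)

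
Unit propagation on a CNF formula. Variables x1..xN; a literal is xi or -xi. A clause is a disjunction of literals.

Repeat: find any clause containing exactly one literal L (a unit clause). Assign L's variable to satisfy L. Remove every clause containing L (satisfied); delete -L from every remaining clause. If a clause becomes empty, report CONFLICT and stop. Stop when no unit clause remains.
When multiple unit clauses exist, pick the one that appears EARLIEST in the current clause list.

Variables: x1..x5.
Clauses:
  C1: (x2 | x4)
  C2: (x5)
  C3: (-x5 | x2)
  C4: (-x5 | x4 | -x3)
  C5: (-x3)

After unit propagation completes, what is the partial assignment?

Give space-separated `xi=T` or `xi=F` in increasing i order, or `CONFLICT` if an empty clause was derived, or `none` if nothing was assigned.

Answer: x2=T x3=F x5=T

Derivation:
unit clause [5] forces x5=T; simplify:
  drop -5 from [-5, 2] -> [2]
  drop -5 from [-5, 4, -3] -> [4, -3]
  satisfied 1 clause(s); 4 remain; assigned so far: [5]
unit clause [2] forces x2=T; simplify:
  satisfied 2 clause(s); 2 remain; assigned so far: [2, 5]
unit clause [-3] forces x3=F; simplify:
  satisfied 2 clause(s); 0 remain; assigned so far: [2, 3, 5]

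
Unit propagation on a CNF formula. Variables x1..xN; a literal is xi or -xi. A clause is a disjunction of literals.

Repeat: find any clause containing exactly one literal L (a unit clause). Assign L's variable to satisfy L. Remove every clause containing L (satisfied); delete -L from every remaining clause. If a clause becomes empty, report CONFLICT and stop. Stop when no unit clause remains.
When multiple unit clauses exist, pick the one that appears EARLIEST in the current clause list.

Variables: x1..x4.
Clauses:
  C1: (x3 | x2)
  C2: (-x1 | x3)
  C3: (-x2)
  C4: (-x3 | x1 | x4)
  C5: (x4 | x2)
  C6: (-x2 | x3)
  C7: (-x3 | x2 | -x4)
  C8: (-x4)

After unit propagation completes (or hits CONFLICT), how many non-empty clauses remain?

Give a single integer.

unit clause [-2] forces x2=F; simplify:
  drop 2 from [3, 2] -> [3]
  drop 2 from [4, 2] -> [4]
  drop 2 from [-3, 2, -4] -> [-3, -4]
  satisfied 2 clause(s); 6 remain; assigned so far: [2]
unit clause [3] forces x3=T; simplify:
  drop -3 from [-3, 1, 4] -> [1, 4]
  drop -3 from [-3, -4] -> [-4]
  satisfied 2 clause(s); 4 remain; assigned so far: [2, 3]
unit clause [4] forces x4=T; simplify:
  drop -4 from [-4] -> [] (empty!)
  drop -4 from [-4] -> [] (empty!)
  satisfied 2 clause(s); 2 remain; assigned so far: [2, 3, 4]
CONFLICT (empty clause)

Answer: 0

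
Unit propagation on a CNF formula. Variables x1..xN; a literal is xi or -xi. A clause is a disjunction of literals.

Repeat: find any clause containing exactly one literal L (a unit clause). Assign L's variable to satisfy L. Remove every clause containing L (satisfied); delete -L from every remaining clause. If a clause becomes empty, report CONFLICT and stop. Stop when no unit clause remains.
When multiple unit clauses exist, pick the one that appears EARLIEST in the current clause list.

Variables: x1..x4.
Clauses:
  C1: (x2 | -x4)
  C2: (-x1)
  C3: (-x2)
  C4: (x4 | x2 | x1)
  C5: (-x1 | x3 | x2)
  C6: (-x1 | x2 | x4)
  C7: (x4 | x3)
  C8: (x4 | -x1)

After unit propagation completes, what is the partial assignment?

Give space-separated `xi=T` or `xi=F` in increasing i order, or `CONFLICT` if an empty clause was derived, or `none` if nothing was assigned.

Answer: CONFLICT

Derivation:
unit clause [-1] forces x1=F; simplify:
  drop 1 from [4, 2, 1] -> [4, 2]
  satisfied 4 clause(s); 4 remain; assigned so far: [1]
unit clause [-2] forces x2=F; simplify:
  drop 2 from [2, -4] -> [-4]
  drop 2 from [4, 2] -> [4]
  satisfied 1 clause(s); 3 remain; assigned so far: [1, 2]
unit clause [-4] forces x4=F; simplify:
  drop 4 from [4] -> [] (empty!)
  drop 4 from [4, 3] -> [3]
  satisfied 1 clause(s); 2 remain; assigned so far: [1, 2, 4]
CONFLICT (empty clause)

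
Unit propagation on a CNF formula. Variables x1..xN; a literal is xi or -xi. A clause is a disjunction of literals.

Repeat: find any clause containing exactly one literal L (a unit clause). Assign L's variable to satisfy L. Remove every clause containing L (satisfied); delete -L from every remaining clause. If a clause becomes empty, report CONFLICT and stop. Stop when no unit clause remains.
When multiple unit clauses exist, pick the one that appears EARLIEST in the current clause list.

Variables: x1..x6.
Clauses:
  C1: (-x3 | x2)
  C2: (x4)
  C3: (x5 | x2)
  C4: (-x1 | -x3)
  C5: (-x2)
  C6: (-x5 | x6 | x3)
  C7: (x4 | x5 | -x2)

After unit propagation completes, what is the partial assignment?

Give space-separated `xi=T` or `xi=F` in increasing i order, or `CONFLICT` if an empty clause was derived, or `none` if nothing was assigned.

Answer: x2=F x3=F x4=T x5=T x6=T

Derivation:
unit clause [4] forces x4=T; simplify:
  satisfied 2 clause(s); 5 remain; assigned so far: [4]
unit clause [-2] forces x2=F; simplify:
  drop 2 from [-3, 2] -> [-3]
  drop 2 from [5, 2] -> [5]
  satisfied 1 clause(s); 4 remain; assigned so far: [2, 4]
unit clause [-3] forces x3=F; simplify:
  drop 3 from [-5, 6, 3] -> [-5, 6]
  satisfied 2 clause(s); 2 remain; assigned so far: [2, 3, 4]
unit clause [5] forces x5=T; simplify:
  drop -5 from [-5, 6] -> [6]
  satisfied 1 clause(s); 1 remain; assigned so far: [2, 3, 4, 5]
unit clause [6] forces x6=T; simplify:
  satisfied 1 clause(s); 0 remain; assigned so far: [2, 3, 4, 5, 6]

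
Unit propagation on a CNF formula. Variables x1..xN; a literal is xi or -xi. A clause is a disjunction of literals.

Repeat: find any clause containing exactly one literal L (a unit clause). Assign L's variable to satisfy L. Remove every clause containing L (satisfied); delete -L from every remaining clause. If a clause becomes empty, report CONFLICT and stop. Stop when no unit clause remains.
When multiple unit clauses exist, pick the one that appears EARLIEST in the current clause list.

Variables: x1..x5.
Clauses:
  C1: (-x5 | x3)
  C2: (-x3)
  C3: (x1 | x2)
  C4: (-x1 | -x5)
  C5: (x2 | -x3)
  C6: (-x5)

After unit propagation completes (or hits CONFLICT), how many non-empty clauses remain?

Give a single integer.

Answer: 1

Derivation:
unit clause [-3] forces x3=F; simplify:
  drop 3 from [-5, 3] -> [-5]
  satisfied 2 clause(s); 4 remain; assigned so far: [3]
unit clause [-5] forces x5=F; simplify:
  satisfied 3 clause(s); 1 remain; assigned so far: [3, 5]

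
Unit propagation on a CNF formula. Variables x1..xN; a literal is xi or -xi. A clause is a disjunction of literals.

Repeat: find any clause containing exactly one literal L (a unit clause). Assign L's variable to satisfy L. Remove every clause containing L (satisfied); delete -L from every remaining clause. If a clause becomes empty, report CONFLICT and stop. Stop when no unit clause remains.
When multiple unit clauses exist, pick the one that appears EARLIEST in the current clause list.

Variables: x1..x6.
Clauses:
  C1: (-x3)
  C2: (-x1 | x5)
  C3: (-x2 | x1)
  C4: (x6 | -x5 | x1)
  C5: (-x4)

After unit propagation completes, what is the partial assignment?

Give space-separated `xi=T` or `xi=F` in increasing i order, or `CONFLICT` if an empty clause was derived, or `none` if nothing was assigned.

unit clause [-3] forces x3=F; simplify:
  satisfied 1 clause(s); 4 remain; assigned so far: [3]
unit clause [-4] forces x4=F; simplify:
  satisfied 1 clause(s); 3 remain; assigned so far: [3, 4]

Answer: x3=F x4=F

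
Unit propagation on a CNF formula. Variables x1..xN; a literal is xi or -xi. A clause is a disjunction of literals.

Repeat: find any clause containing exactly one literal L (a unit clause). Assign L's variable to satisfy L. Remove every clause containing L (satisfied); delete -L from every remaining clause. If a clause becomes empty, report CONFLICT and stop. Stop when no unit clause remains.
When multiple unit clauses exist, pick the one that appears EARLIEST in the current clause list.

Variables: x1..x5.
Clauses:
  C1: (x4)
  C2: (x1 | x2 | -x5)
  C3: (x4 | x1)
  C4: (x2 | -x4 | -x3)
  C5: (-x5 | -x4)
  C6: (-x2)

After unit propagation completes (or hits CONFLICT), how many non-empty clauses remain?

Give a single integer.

Answer: 0

Derivation:
unit clause [4] forces x4=T; simplify:
  drop -4 from [2, -4, -3] -> [2, -3]
  drop -4 from [-5, -4] -> [-5]
  satisfied 2 clause(s); 4 remain; assigned so far: [4]
unit clause [-5] forces x5=F; simplify:
  satisfied 2 clause(s); 2 remain; assigned so far: [4, 5]
unit clause [-2] forces x2=F; simplify:
  drop 2 from [2, -3] -> [-3]
  satisfied 1 clause(s); 1 remain; assigned so far: [2, 4, 5]
unit clause [-3] forces x3=F; simplify:
  satisfied 1 clause(s); 0 remain; assigned so far: [2, 3, 4, 5]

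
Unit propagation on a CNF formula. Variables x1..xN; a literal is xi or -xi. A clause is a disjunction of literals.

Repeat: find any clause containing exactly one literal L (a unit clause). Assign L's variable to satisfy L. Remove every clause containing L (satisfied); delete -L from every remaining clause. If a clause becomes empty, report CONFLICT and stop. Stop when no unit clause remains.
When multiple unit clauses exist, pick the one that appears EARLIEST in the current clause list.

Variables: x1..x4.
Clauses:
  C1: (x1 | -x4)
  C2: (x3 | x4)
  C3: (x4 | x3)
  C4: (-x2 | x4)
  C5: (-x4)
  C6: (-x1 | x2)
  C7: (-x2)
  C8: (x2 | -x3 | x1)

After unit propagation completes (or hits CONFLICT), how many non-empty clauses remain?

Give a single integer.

unit clause [-4] forces x4=F; simplify:
  drop 4 from [3, 4] -> [3]
  drop 4 from [4, 3] -> [3]
  drop 4 from [-2, 4] -> [-2]
  satisfied 2 clause(s); 6 remain; assigned so far: [4]
unit clause [3] forces x3=T; simplify:
  drop -3 from [2, -3, 1] -> [2, 1]
  satisfied 2 clause(s); 4 remain; assigned so far: [3, 4]
unit clause [-2] forces x2=F; simplify:
  drop 2 from [-1, 2] -> [-1]
  drop 2 from [2, 1] -> [1]
  satisfied 2 clause(s); 2 remain; assigned so far: [2, 3, 4]
unit clause [-1] forces x1=F; simplify:
  drop 1 from [1] -> [] (empty!)
  satisfied 1 clause(s); 1 remain; assigned so far: [1, 2, 3, 4]
CONFLICT (empty clause)

Answer: 0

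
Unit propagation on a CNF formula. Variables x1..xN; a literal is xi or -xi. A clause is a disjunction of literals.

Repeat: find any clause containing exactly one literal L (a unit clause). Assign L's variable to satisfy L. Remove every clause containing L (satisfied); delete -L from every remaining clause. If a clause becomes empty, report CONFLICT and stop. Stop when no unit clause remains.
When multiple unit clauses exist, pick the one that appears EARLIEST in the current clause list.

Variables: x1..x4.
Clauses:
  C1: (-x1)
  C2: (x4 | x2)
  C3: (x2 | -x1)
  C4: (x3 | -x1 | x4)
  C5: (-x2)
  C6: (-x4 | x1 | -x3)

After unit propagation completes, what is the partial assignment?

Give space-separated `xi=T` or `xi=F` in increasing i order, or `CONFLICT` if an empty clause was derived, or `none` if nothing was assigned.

Answer: x1=F x2=F x3=F x4=T

Derivation:
unit clause [-1] forces x1=F; simplify:
  drop 1 from [-4, 1, -3] -> [-4, -3]
  satisfied 3 clause(s); 3 remain; assigned so far: [1]
unit clause [-2] forces x2=F; simplify:
  drop 2 from [4, 2] -> [4]
  satisfied 1 clause(s); 2 remain; assigned so far: [1, 2]
unit clause [4] forces x4=T; simplify:
  drop -4 from [-4, -3] -> [-3]
  satisfied 1 clause(s); 1 remain; assigned so far: [1, 2, 4]
unit clause [-3] forces x3=F; simplify:
  satisfied 1 clause(s); 0 remain; assigned so far: [1, 2, 3, 4]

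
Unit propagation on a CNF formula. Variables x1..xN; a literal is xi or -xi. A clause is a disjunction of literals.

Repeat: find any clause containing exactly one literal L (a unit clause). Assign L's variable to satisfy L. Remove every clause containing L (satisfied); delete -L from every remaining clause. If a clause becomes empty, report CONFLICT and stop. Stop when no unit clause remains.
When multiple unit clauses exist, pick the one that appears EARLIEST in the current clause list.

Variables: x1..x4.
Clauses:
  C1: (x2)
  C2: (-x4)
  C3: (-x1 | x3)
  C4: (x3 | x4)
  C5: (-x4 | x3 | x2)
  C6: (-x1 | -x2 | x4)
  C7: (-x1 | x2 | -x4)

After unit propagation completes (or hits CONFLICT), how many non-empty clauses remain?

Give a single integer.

unit clause [2] forces x2=T; simplify:
  drop -2 from [-1, -2, 4] -> [-1, 4]
  satisfied 3 clause(s); 4 remain; assigned so far: [2]
unit clause [-4] forces x4=F; simplify:
  drop 4 from [3, 4] -> [3]
  drop 4 from [-1, 4] -> [-1]
  satisfied 1 clause(s); 3 remain; assigned so far: [2, 4]
unit clause [3] forces x3=T; simplify:
  satisfied 2 clause(s); 1 remain; assigned so far: [2, 3, 4]
unit clause [-1] forces x1=F; simplify:
  satisfied 1 clause(s); 0 remain; assigned so far: [1, 2, 3, 4]

Answer: 0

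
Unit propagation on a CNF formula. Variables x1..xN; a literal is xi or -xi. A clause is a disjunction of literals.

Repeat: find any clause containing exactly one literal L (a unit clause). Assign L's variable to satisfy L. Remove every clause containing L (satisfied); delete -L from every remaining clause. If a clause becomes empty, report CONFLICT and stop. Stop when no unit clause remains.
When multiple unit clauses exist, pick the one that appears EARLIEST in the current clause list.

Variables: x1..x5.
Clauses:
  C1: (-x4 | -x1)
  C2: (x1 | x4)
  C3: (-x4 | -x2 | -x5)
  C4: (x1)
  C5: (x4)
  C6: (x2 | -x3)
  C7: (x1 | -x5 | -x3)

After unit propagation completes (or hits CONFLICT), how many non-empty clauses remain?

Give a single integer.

Answer: 1

Derivation:
unit clause [1] forces x1=T; simplify:
  drop -1 from [-4, -1] -> [-4]
  satisfied 3 clause(s); 4 remain; assigned so far: [1]
unit clause [-4] forces x4=F; simplify:
  drop 4 from [4] -> [] (empty!)
  satisfied 2 clause(s); 2 remain; assigned so far: [1, 4]
CONFLICT (empty clause)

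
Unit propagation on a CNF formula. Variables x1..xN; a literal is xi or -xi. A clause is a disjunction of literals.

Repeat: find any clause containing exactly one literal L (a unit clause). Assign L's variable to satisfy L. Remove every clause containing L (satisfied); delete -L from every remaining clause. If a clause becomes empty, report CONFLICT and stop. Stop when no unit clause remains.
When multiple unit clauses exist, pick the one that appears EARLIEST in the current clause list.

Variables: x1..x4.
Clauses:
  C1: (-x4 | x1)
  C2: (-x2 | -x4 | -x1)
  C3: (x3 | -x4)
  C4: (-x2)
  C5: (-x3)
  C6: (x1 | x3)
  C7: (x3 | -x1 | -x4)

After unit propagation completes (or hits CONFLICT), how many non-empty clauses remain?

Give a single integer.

Answer: 0

Derivation:
unit clause [-2] forces x2=F; simplify:
  satisfied 2 clause(s); 5 remain; assigned so far: [2]
unit clause [-3] forces x3=F; simplify:
  drop 3 from [3, -4] -> [-4]
  drop 3 from [1, 3] -> [1]
  drop 3 from [3, -1, -4] -> [-1, -4]
  satisfied 1 clause(s); 4 remain; assigned so far: [2, 3]
unit clause [-4] forces x4=F; simplify:
  satisfied 3 clause(s); 1 remain; assigned so far: [2, 3, 4]
unit clause [1] forces x1=T; simplify:
  satisfied 1 clause(s); 0 remain; assigned so far: [1, 2, 3, 4]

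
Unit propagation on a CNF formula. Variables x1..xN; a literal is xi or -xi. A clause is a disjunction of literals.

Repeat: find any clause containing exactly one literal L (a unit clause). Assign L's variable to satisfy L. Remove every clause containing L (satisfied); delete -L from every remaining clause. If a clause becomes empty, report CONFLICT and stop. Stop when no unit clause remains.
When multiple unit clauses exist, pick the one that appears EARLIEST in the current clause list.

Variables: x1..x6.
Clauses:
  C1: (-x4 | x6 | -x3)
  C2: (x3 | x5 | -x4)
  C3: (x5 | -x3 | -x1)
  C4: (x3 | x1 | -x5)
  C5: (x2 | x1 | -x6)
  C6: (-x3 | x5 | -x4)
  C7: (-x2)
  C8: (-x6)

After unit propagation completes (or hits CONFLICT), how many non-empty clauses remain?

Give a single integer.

unit clause [-2] forces x2=F; simplify:
  drop 2 from [2, 1, -6] -> [1, -6]
  satisfied 1 clause(s); 7 remain; assigned so far: [2]
unit clause [-6] forces x6=F; simplify:
  drop 6 from [-4, 6, -3] -> [-4, -3]
  satisfied 2 clause(s); 5 remain; assigned so far: [2, 6]

Answer: 5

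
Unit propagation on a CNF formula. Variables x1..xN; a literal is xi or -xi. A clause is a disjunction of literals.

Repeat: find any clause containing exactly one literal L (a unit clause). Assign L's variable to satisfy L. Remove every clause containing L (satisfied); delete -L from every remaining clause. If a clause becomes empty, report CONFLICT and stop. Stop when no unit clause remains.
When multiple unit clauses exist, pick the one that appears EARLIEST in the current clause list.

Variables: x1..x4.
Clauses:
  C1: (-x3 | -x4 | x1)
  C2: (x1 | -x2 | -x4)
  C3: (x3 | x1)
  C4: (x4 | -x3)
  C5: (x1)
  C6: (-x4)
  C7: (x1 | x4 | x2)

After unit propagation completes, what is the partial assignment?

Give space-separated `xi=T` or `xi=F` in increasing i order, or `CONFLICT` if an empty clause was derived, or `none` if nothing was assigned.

Answer: x1=T x3=F x4=F

Derivation:
unit clause [1] forces x1=T; simplify:
  satisfied 5 clause(s); 2 remain; assigned so far: [1]
unit clause [-4] forces x4=F; simplify:
  drop 4 from [4, -3] -> [-3]
  satisfied 1 clause(s); 1 remain; assigned so far: [1, 4]
unit clause [-3] forces x3=F; simplify:
  satisfied 1 clause(s); 0 remain; assigned so far: [1, 3, 4]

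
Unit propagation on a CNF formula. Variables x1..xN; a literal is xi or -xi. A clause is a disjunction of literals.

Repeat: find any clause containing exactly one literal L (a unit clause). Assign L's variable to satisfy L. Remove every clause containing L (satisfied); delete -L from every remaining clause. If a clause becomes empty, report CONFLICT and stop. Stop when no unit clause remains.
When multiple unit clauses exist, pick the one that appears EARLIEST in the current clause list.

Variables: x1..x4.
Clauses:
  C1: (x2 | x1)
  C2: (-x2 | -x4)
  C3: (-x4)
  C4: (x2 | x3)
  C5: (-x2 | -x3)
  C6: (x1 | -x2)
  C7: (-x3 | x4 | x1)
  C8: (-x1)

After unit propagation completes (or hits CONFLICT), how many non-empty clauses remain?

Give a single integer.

unit clause [-4] forces x4=F; simplify:
  drop 4 from [-3, 4, 1] -> [-3, 1]
  satisfied 2 clause(s); 6 remain; assigned so far: [4]
unit clause [-1] forces x1=F; simplify:
  drop 1 from [2, 1] -> [2]
  drop 1 from [1, -2] -> [-2]
  drop 1 from [-3, 1] -> [-3]
  satisfied 1 clause(s); 5 remain; assigned so far: [1, 4]
unit clause [2] forces x2=T; simplify:
  drop -2 from [-2, -3] -> [-3]
  drop -2 from [-2] -> [] (empty!)
  satisfied 2 clause(s); 3 remain; assigned so far: [1, 2, 4]
CONFLICT (empty clause)

Answer: 2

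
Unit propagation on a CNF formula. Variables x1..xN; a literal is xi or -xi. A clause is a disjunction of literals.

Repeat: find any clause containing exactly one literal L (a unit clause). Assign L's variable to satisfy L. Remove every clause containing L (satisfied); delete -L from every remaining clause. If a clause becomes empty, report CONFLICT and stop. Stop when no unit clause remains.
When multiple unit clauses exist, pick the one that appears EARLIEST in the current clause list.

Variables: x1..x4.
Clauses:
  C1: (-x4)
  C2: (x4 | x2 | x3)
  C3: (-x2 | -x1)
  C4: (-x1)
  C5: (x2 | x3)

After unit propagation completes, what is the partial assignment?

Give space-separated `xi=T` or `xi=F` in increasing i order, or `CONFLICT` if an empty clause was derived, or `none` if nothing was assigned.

unit clause [-4] forces x4=F; simplify:
  drop 4 from [4, 2, 3] -> [2, 3]
  satisfied 1 clause(s); 4 remain; assigned so far: [4]
unit clause [-1] forces x1=F; simplify:
  satisfied 2 clause(s); 2 remain; assigned so far: [1, 4]

Answer: x1=F x4=F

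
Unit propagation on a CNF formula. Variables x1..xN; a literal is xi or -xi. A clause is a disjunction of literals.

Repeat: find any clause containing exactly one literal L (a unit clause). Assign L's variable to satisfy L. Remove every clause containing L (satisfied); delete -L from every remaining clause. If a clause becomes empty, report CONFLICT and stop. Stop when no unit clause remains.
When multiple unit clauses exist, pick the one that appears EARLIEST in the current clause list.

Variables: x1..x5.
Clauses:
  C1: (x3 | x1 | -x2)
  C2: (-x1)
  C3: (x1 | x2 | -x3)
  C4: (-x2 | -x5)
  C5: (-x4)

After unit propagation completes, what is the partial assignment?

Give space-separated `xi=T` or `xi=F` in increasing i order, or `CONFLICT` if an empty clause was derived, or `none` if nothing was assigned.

unit clause [-1] forces x1=F; simplify:
  drop 1 from [3, 1, -2] -> [3, -2]
  drop 1 from [1, 2, -3] -> [2, -3]
  satisfied 1 clause(s); 4 remain; assigned so far: [1]
unit clause [-4] forces x4=F; simplify:
  satisfied 1 clause(s); 3 remain; assigned so far: [1, 4]

Answer: x1=F x4=F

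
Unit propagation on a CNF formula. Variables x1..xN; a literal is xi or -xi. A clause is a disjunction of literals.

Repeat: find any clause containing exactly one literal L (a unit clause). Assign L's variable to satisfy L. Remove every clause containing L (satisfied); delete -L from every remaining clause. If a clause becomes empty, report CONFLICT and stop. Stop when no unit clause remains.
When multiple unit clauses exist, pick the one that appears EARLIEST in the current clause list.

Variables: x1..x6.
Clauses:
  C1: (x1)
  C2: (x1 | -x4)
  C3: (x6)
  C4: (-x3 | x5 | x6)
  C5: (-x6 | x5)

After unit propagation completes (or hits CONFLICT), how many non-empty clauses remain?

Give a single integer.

unit clause [1] forces x1=T; simplify:
  satisfied 2 clause(s); 3 remain; assigned so far: [1]
unit clause [6] forces x6=T; simplify:
  drop -6 from [-6, 5] -> [5]
  satisfied 2 clause(s); 1 remain; assigned so far: [1, 6]
unit clause [5] forces x5=T; simplify:
  satisfied 1 clause(s); 0 remain; assigned so far: [1, 5, 6]

Answer: 0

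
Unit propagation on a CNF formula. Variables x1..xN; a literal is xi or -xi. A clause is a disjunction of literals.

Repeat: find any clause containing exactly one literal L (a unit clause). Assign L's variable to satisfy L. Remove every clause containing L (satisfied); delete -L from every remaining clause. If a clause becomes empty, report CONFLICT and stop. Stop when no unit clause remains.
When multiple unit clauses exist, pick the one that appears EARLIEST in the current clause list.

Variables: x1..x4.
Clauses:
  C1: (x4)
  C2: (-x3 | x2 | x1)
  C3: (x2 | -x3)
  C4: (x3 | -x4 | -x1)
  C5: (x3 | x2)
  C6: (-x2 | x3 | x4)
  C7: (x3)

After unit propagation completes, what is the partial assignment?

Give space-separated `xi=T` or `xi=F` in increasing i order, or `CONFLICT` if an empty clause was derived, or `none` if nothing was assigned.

Answer: x2=T x3=T x4=T

Derivation:
unit clause [4] forces x4=T; simplify:
  drop -4 from [3, -4, -1] -> [3, -1]
  satisfied 2 clause(s); 5 remain; assigned so far: [4]
unit clause [3] forces x3=T; simplify:
  drop -3 from [-3, 2, 1] -> [2, 1]
  drop -3 from [2, -3] -> [2]
  satisfied 3 clause(s); 2 remain; assigned so far: [3, 4]
unit clause [2] forces x2=T; simplify:
  satisfied 2 clause(s); 0 remain; assigned so far: [2, 3, 4]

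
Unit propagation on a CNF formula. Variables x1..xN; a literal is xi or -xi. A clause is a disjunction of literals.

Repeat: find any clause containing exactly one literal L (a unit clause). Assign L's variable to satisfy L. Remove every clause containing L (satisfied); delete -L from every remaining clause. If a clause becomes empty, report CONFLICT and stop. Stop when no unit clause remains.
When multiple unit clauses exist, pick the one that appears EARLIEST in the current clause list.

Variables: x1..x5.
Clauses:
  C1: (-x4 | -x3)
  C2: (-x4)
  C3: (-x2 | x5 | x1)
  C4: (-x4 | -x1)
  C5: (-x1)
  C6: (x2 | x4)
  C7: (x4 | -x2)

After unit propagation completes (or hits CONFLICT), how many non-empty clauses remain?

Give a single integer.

unit clause [-4] forces x4=F; simplify:
  drop 4 from [2, 4] -> [2]
  drop 4 from [4, -2] -> [-2]
  satisfied 3 clause(s); 4 remain; assigned so far: [4]
unit clause [-1] forces x1=F; simplify:
  drop 1 from [-2, 5, 1] -> [-2, 5]
  satisfied 1 clause(s); 3 remain; assigned so far: [1, 4]
unit clause [2] forces x2=T; simplify:
  drop -2 from [-2, 5] -> [5]
  drop -2 from [-2] -> [] (empty!)
  satisfied 1 clause(s); 2 remain; assigned so far: [1, 2, 4]
CONFLICT (empty clause)

Answer: 1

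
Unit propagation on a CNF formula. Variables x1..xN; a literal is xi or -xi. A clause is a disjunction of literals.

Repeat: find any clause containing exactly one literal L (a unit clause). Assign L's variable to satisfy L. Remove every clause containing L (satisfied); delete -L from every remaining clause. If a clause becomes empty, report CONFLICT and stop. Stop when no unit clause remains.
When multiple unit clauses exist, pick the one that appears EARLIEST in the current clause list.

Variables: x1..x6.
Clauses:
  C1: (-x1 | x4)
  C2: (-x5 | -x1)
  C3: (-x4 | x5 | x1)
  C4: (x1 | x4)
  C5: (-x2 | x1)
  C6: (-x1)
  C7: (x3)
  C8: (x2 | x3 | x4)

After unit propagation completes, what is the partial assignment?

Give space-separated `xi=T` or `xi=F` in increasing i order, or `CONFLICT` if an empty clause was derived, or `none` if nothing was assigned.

Answer: x1=F x2=F x3=T x4=T x5=T

Derivation:
unit clause [-1] forces x1=F; simplify:
  drop 1 from [-4, 5, 1] -> [-4, 5]
  drop 1 from [1, 4] -> [4]
  drop 1 from [-2, 1] -> [-2]
  satisfied 3 clause(s); 5 remain; assigned so far: [1]
unit clause [4] forces x4=T; simplify:
  drop -4 from [-4, 5] -> [5]
  satisfied 2 clause(s); 3 remain; assigned so far: [1, 4]
unit clause [5] forces x5=T; simplify:
  satisfied 1 clause(s); 2 remain; assigned so far: [1, 4, 5]
unit clause [-2] forces x2=F; simplify:
  satisfied 1 clause(s); 1 remain; assigned so far: [1, 2, 4, 5]
unit clause [3] forces x3=T; simplify:
  satisfied 1 clause(s); 0 remain; assigned so far: [1, 2, 3, 4, 5]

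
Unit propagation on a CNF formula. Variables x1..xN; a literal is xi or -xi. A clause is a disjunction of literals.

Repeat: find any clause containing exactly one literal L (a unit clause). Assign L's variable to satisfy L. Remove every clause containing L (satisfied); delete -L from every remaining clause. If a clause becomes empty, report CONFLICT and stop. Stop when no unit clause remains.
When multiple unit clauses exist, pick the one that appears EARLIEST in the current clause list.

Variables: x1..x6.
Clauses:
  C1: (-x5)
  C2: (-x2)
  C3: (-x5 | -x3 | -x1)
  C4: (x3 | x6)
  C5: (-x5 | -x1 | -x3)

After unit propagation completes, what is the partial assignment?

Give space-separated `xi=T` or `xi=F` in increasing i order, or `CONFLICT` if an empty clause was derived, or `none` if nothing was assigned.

unit clause [-5] forces x5=F; simplify:
  satisfied 3 clause(s); 2 remain; assigned so far: [5]
unit clause [-2] forces x2=F; simplify:
  satisfied 1 clause(s); 1 remain; assigned so far: [2, 5]

Answer: x2=F x5=F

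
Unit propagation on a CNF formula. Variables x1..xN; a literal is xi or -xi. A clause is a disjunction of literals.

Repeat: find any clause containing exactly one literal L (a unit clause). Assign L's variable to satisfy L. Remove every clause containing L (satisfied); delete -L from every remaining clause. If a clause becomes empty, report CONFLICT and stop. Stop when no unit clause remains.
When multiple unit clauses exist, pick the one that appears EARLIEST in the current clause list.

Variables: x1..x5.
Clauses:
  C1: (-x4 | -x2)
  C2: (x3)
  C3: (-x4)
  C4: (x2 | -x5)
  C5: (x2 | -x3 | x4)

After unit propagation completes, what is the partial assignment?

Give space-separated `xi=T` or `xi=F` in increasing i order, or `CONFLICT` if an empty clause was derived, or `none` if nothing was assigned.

Answer: x2=T x3=T x4=F

Derivation:
unit clause [3] forces x3=T; simplify:
  drop -3 from [2, -3, 4] -> [2, 4]
  satisfied 1 clause(s); 4 remain; assigned so far: [3]
unit clause [-4] forces x4=F; simplify:
  drop 4 from [2, 4] -> [2]
  satisfied 2 clause(s); 2 remain; assigned so far: [3, 4]
unit clause [2] forces x2=T; simplify:
  satisfied 2 clause(s); 0 remain; assigned so far: [2, 3, 4]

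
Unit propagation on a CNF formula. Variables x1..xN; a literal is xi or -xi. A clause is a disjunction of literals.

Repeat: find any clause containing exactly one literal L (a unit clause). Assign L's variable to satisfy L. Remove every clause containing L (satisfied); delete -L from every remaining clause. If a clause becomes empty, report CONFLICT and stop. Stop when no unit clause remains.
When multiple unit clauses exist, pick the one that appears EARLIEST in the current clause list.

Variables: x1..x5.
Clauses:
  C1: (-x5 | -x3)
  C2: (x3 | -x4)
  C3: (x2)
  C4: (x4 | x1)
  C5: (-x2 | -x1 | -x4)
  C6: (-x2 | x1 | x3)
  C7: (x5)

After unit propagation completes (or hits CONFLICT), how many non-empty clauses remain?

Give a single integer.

Answer: 0

Derivation:
unit clause [2] forces x2=T; simplify:
  drop -2 from [-2, -1, -4] -> [-1, -4]
  drop -2 from [-2, 1, 3] -> [1, 3]
  satisfied 1 clause(s); 6 remain; assigned so far: [2]
unit clause [5] forces x5=T; simplify:
  drop -5 from [-5, -3] -> [-3]
  satisfied 1 clause(s); 5 remain; assigned so far: [2, 5]
unit clause [-3] forces x3=F; simplify:
  drop 3 from [3, -4] -> [-4]
  drop 3 from [1, 3] -> [1]
  satisfied 1 clause(s); 4 remain; assigned so far: [2, 3, 5]
unit clause [-4] forces x4=F; simplify:
  drop 4 from [4, 1] -> [1]
  satisfied 2 clause(s); 2 remain; assigned so far: [2, 3, 4, 5]
unit clause [1] forces x1=T; simplify:
  satisfied 2 clause(s); 0 remain; assigned so far: [1, 2, 3, 4, 5]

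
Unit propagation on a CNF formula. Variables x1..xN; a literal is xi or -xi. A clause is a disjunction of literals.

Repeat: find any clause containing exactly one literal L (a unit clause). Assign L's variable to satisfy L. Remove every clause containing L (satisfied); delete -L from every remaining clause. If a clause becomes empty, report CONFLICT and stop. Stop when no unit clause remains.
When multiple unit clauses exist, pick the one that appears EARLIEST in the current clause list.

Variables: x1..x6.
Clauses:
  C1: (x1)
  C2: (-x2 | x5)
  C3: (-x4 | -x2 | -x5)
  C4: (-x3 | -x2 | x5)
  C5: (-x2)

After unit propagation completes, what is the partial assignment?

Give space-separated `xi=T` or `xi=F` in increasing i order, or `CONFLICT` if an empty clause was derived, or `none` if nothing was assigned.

unit clause [1] forces x1=T; simplify:
  satisfied 1 clause(s); 4 remain; assigned so far: [1]
unit clause [-2] forces x2=F; simplify:
  satisfied 4 clause(s); 0 remain; assigned so far: [1, 2]

Answer: x1=T x2=F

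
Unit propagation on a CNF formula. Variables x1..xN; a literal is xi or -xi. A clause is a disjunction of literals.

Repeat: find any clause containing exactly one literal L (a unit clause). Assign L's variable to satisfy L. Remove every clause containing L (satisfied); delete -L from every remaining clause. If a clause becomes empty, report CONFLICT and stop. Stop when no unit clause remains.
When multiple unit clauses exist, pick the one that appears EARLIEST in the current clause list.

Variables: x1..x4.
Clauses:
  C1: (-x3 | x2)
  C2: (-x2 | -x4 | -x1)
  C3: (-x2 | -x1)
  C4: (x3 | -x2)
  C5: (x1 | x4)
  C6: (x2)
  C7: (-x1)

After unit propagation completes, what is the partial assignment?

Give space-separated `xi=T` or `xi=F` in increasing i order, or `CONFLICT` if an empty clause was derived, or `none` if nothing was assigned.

unit clause [2] forces x2=T; simplify:
  drop -2 from [-2, -4, -1] -> [-4, -1]
  drop -2 from [-2, -1] -> [-1]
  drop -2 from [3, -2] -> [3]
  satisfied 2 clause(s); 5 remain; assigned so far: [2]
unit clause [-1] forces x1=F; simplify:
  drop 1 from [1, 4] -> [4]
  satisfied 3 clause(s); 2 remain; assigned so far: [1, 2]
unit clause [3] forces x3=T; simplify:
  satisfied 1 clause(s); 1 remain; assigned so far: [1, 2, 3]
unit clause [4] forces x4=T; simplify:
  satisfied 1 clause(s); 0 remain; assigned so far: [1, 2, 3, 4]

Answer: x1=F x2=T x3=T x4=T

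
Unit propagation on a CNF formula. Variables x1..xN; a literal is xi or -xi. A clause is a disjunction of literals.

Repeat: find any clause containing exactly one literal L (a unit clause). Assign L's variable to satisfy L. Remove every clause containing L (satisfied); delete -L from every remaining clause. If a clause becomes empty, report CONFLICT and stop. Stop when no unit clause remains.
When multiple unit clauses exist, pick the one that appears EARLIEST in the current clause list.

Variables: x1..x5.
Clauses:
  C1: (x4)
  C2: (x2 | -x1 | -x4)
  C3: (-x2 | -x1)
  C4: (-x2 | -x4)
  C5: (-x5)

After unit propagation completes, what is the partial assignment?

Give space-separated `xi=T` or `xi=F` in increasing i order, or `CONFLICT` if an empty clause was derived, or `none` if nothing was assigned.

Answer: x1=F x2=F x4=T x5=F

Derivation:
unit clause [4] forces x4=T; simplify:
  drop -4 from [2, -1, -4] -> [2, -1]
  drop -4 from [-2, -4] -> [-2]
  satisfied 1 clause(s); 4 remain; assigned so far: [4]
unit clause [-2] forces x2=F; simplify:
  drop 2 from [2, -1] -> [-1]
  satisfied 2 clause(s); 2 remain; assigned so far: [2, 4]
unit clause [-1] forces x1=F; simplify:
  satisfied 1 clause(s); 1 remain; assigned so far: [1, 2, 4]
unit clause [-5] forces x5=F; simplify:
  satisfied 1 clause(s); 0 remain; assigned so far: [1, 2, 4, 5]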